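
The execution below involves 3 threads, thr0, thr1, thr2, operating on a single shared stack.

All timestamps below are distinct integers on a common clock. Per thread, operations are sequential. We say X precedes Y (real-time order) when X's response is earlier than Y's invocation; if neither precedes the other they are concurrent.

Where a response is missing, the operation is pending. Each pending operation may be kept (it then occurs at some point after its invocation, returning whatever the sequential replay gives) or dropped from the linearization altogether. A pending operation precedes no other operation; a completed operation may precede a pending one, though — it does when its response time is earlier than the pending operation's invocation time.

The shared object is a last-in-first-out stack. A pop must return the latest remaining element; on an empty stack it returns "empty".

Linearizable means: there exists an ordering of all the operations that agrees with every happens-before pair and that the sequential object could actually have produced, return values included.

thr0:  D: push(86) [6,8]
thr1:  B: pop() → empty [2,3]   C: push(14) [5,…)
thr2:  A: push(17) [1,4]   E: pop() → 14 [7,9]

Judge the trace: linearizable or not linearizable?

linearizable

a witness: B, A, C, E, D
step 1: B pop() → empty — stack <>
step 2: A push(17) — stack <17>
step 3: C push(14) (pending, included) — stack <17,14>
step 4: E pop() → 14 — stack <17>
step 5: D push(86) — stack <17,86>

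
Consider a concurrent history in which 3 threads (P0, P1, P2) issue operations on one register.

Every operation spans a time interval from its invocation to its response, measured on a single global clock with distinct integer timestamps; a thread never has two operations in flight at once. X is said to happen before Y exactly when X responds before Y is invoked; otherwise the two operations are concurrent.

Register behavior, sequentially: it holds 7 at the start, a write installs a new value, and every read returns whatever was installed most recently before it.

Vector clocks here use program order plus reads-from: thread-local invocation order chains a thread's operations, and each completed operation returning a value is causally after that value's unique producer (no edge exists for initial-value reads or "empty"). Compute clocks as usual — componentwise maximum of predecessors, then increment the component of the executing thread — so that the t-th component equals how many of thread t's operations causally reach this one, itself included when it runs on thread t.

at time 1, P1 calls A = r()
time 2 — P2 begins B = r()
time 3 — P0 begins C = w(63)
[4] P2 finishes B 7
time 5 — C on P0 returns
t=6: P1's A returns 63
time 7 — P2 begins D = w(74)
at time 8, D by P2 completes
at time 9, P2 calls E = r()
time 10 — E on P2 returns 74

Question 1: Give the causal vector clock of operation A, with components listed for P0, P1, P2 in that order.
VC(B, invoked at 2): no causal predecessors; +1 on P2 → (0, 0, 1)
VC(C, invoked at 3): no causal predecessors; +1 on P0 → (1, 0, 0)
D, invoked 7, takes VC(B)=(0, 0, 1) under max, adds 1 for P2 → (0, 0, 2)
A, invoked 1, takes VC(C)=(1, 0, 0) under max, adds 1 for P1 → (1, 1, 0)
E, invoked 9, takes VC(D)=(0, 0, 2) under max, adds 1 for P2 → (0, 0, 3)
target: VC(A) = (1, 1, 0)

(1, 1, 0)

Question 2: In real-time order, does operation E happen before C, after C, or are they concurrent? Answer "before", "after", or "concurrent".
E spans [9,10], C spans [3,5]
resp(C)=5 < inv(E)=9

after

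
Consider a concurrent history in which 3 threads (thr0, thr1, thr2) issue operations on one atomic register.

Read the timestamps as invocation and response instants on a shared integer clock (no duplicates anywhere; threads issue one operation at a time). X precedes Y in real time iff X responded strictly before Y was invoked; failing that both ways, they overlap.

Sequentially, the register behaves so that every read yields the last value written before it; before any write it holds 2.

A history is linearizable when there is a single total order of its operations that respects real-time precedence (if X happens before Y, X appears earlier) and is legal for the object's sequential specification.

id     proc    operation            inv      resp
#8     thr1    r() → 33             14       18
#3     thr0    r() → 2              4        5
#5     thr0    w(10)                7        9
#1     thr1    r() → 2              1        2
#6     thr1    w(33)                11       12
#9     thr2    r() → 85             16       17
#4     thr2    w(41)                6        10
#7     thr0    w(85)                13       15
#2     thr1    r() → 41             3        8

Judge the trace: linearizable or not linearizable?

linearizable

a witness: #1, #3, #4, #2, #5, #6, #8, #7, #9
after step 1 (#1 r() → 2): value 2
after step 2 (#3 r() → 2): value 2
after step 3 (#4 w(41)): value 41
after step 4 (#2 r() → 41): value 41
after step 5 (#5 w(10)): value 10
after step 6 (#6 w(33)): value 33
after step 7 (#8 r() → 33): value 33
after step 8 (#7 w(85)): value 85
after step 9 (#9 r() → 85): value 85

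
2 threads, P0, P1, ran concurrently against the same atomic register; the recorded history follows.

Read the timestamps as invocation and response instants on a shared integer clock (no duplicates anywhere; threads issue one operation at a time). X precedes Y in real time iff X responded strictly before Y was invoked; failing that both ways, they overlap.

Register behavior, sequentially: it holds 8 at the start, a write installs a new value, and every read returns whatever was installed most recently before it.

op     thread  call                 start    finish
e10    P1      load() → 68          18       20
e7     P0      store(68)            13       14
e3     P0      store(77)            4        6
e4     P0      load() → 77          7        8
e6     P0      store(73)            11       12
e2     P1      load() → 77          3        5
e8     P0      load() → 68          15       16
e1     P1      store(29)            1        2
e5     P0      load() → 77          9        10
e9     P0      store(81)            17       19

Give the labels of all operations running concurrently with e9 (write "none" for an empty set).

e10

e9 spans [17,19]; an op avoiding the whole window 17..19 is ordered, any other is concurrent
e1 [1,2]: before
e2 [3,5]: before
e3 [4,6]: before
e4 [7,8]: before
e5 [9,10]: before
e6 [11,12]: before
e7 [13,14]: before
e8 [15,16]: before
e10 [18,20]: concurrent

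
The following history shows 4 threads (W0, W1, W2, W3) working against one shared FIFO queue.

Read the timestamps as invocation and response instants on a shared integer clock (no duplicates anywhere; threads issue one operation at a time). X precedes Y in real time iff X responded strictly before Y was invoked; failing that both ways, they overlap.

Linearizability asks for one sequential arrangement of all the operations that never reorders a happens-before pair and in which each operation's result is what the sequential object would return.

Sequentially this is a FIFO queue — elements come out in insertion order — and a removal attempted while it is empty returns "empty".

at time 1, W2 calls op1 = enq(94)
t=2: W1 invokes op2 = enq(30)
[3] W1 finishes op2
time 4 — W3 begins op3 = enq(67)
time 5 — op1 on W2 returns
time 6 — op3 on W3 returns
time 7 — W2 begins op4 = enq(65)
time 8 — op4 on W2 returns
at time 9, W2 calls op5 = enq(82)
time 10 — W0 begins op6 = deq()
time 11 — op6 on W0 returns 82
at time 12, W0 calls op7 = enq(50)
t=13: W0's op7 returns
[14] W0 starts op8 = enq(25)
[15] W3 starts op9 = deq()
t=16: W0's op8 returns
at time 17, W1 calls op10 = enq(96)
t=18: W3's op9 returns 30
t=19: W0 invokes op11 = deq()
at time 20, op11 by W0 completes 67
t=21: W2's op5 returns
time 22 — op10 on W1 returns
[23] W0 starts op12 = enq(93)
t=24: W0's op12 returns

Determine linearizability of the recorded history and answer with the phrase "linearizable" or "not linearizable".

the violation lands at event 11, op6's response at time 11: events 1..10 linearize, events 1..11 do not
no legal order exists: 3 real-time-consistent candidates over 5 completed FIFO queue operations, all rejected
no completion choice of the 1 pending operation (op5) rescues it — every subset was tried
e.g. op1, op2, op3, op4, op6 (pending dropped): illegal at step 5, since op6 deq() → 82 cannot apply there
e.g. op2, op1, op3, op4, op6 (pending dropped): illegal at step 5, since op6 deq() → 82 cannot apply there

not linearizable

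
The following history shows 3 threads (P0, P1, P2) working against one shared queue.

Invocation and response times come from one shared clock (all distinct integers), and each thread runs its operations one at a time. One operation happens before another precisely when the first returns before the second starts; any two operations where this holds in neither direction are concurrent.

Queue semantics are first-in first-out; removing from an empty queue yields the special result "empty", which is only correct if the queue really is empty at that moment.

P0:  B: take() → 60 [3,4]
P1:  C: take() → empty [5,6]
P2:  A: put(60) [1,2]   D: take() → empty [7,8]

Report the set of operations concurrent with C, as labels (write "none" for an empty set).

C spans [5,6]; an op avoiding the whole window 5..6 is ordered, any other is concurrent
A [1,2]: before
B [3,4]: before
D [7,8]: after

none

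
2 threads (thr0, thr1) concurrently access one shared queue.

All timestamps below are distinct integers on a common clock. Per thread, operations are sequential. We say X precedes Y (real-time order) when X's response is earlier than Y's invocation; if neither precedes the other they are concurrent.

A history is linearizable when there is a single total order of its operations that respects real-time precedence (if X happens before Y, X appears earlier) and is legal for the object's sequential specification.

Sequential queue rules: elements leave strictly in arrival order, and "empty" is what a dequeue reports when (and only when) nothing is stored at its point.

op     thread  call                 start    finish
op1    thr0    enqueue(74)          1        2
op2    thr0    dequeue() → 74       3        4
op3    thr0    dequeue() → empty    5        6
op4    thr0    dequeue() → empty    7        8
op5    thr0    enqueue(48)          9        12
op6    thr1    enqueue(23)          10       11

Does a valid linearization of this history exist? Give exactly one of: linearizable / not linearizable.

one valid linearization: op1, op2, op3, op4, op5, op6
step 1: op1 enqueue(74) — queue <74>
step 2: op2 dequeue() → 74 — queue <>
step 3: op3 dequeue() → empty — queue <>
step 4: op4 dequeue() → empty — queue <>
step 5: op5 enqueue(48) — queue <48>
step 6: op6 enqueue(23) — queue <48,23>

linearizable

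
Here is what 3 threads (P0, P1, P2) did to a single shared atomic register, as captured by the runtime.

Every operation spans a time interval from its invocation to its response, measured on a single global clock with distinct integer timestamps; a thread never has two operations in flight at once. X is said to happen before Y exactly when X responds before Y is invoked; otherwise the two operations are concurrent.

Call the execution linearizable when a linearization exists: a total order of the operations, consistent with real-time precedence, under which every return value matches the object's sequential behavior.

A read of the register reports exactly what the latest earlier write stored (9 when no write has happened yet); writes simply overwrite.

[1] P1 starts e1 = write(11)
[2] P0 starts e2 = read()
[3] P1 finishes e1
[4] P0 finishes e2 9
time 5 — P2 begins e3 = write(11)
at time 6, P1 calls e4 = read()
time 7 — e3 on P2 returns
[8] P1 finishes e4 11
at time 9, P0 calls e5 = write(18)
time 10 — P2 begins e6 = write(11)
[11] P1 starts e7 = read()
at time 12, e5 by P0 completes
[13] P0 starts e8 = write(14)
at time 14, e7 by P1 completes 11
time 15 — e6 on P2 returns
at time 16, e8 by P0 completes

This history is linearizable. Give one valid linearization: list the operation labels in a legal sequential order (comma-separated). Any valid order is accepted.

after step 1 (e2 read() → 9): value 9
after step 2 (e1 write(11)): value 11
after step 3 (e3 write(11)): value 11
after step 4 (e4 read() → 11): value 11
after step 5 (e5 write(18)): value 18
after step 6 (e6 write(11)): value 11
after step 7 (e7 read() → 11): value 11
after step 8 (e8 write(14)): value 14

e2, e1, e3, e4, e5, e6, e7, e8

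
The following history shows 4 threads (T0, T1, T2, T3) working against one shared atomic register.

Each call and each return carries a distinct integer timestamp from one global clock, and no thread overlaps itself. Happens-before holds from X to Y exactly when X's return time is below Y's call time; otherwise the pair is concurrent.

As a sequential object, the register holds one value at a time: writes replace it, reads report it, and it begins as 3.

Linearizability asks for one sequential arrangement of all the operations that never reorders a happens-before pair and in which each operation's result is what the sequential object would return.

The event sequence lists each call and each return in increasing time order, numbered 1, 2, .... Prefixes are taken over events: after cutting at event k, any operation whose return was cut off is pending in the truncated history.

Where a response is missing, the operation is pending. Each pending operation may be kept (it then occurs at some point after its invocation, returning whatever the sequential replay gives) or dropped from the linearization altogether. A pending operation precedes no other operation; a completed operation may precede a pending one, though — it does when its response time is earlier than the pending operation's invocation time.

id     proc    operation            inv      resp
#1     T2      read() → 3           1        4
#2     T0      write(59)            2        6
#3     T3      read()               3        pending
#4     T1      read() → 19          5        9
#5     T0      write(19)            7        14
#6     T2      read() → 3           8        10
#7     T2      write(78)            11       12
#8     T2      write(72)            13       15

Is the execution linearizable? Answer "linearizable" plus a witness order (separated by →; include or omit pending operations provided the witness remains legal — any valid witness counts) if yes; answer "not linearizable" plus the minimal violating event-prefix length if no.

not linearizable — minimal violating prefix: 10 events

through event 9 a valid linearization exists; event 10 (#6 responding at time 10) ends that
5 orders of the 4 completed atomic register ops respect real time; none is legal
completion choices over the 2 pending operations (#3, #5) were checked; none helps
for example #1, #2, #4, #6 (pending dropped) fails at step 3: #4 read() → 19 is not legal there
for example #1, #2, #6, #4 (pending dropped) fails at step 3: #6 read() → 3 is not legal there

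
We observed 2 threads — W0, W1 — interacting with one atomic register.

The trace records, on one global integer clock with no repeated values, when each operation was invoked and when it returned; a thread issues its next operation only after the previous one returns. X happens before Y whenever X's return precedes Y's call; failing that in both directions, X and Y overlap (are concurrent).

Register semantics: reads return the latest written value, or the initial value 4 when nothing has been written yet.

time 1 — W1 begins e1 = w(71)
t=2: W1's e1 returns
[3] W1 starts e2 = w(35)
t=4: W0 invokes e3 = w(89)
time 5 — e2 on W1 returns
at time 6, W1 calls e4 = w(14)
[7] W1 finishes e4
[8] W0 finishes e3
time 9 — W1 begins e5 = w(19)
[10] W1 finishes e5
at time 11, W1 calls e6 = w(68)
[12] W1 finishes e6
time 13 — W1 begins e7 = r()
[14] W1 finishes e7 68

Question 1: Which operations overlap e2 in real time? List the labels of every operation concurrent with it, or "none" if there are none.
concurrent with e2 ([3,5]): every op whose interval crosses 3..5
e1 [1,2]: before
e3 [4,8]: concurrent
e4 [6,7]: after
e5 [9,10]: after
e6 [11,12]: after
e7 [13,14]: after

e3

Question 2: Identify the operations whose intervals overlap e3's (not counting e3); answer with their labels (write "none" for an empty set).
e3 runs from 4 to 8; window-overlapping ops are concurrent
e1 [1,2]: before
e2 [3,5]: concurrent
e4 [6,7]: concurrent
e5 [9,10]: after
e6 [11,12]: after
e7 [13,14]: after

e2, e4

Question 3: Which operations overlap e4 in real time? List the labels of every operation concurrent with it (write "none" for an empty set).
e4 spans [6,7]; an op avoiding the whole window 6..7 is ordered, any other is concurrent
e1 [1,2]: before
e2 [3,5]: before
e3 [4,8]: concurrent
e5 [9,10]: after
e6 [11,12]: after
e7 [13,14]: after

e3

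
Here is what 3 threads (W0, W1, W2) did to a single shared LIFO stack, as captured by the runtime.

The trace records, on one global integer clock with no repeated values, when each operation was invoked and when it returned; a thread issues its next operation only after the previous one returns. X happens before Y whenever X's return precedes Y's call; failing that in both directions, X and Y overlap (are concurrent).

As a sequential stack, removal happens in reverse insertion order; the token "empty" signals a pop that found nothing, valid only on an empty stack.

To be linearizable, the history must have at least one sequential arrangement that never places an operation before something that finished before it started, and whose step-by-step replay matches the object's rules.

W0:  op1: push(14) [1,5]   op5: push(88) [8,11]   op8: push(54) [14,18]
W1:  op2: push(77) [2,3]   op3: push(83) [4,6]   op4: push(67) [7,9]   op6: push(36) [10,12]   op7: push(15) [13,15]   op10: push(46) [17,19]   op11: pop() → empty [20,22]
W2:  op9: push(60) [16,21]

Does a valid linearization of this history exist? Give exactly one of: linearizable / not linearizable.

through event 21 a valid linearization exists; event 22 (op11 responding at time 22) ends that
no legal order exists: 99 real-time-consistent candidates over 11 completed LIFO stack operations, all rejected
one such order, op1, op2, op3, op4, op5, op6, op7, op8, op9, op10, op11, breaks at step 11 where op11 pop() → empty is illegal
one such order, op1, op2, op3, op4, op5, op6, op7, op8, op10, op9, op11, breaks at step 11 where op11 pop() → empty is illegal

not linearizable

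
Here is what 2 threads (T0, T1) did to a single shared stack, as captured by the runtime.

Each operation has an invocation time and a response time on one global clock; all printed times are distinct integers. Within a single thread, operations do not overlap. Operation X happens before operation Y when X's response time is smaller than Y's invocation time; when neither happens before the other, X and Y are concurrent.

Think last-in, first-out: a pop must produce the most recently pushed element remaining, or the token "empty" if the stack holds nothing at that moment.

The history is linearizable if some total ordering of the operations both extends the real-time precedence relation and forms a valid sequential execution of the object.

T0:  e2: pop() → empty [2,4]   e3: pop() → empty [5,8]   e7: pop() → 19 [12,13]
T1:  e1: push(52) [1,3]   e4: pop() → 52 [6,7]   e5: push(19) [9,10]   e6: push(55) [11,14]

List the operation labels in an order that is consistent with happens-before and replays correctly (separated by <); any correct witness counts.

e2 < e1 < e4 < e3 < e5 < e7 < e6

after step 1 (e2 pop() → empty): stack <>
after step 2 (e1 push(52)): stack <52>
after step 3 (e4 pop() → 52): stack <>
after step 4 (e3 pop() → empty): stack <>
after step 5 (e5 push(19)): stack <19>
after step 6 (e7 pop() → 19): stack <>
after step 7 (e6 push(55)): stack <55>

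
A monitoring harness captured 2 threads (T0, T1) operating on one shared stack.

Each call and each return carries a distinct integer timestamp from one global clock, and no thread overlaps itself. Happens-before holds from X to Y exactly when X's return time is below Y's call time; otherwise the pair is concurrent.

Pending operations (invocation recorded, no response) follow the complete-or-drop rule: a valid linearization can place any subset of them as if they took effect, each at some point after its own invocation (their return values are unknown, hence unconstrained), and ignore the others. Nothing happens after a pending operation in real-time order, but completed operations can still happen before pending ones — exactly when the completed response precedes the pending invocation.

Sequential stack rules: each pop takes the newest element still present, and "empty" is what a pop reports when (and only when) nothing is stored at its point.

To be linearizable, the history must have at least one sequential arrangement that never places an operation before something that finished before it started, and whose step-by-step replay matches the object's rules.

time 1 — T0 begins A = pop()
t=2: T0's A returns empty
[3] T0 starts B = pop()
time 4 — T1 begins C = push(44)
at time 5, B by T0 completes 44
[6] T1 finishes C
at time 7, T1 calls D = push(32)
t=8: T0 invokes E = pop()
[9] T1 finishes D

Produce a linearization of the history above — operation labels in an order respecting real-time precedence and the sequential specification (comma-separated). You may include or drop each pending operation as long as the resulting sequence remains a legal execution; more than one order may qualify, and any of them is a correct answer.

step 1: A pop() → empty — stack <>
step 2: C push(44) — stack <44>
step 3: B pop() → 44 — stack <>
step 4: D push(32) — stack <32>

A, C, B, D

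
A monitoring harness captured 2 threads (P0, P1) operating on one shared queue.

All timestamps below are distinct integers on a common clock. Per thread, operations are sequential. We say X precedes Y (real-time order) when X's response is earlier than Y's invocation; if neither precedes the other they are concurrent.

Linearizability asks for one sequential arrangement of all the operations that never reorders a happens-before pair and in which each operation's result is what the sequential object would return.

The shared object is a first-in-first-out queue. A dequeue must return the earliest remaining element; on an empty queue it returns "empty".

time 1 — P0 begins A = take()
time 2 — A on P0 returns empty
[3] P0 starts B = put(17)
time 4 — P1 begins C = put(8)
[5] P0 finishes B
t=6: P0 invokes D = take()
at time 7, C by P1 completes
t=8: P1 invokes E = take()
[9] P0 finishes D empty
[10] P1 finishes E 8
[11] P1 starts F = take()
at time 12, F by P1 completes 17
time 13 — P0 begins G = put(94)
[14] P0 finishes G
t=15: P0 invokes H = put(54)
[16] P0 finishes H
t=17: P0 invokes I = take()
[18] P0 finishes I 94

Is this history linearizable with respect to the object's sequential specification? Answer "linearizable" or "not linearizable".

not linearizable

through event 8 a valid linearization exists; event 9 (D responding at time 9) ends that
4 completed operations, 3 real-time-consistent orders — every queue replay fails
no escape via the 1 pending operation (E): every completion choice fails
e.g. A, B, C, D (pending dropped): illegal at step 4, since D take() → empty cannot apply there
e.g. A, B, D, C (pending dropped): illegal at step 3, since D take() → empty cannot apply there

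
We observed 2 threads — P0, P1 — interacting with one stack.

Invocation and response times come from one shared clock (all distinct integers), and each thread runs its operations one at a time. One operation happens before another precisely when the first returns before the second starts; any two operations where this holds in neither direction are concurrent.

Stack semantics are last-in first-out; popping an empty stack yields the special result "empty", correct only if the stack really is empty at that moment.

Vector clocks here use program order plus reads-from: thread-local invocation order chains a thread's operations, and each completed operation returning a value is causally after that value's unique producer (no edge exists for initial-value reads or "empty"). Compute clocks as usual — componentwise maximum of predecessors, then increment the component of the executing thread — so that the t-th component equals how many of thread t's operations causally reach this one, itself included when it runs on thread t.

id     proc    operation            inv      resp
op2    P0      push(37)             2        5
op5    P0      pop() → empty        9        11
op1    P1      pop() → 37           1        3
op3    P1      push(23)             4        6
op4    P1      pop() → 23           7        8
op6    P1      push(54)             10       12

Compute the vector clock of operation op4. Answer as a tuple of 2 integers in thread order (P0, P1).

(1, 3)

root op op2, invoked 2: fresh clock plus P0's own tick → (1, 0)
invoked at 1, op1 merges VC(op2)=(1, 0) and bumps P1's slot → (1, 1)
invoked at 9, op5 merges VC(op2)=(1, 0) and bumps P0's slot → (2, 0)
invoked at 4, op3 merges VC(op1)=(1, 1) and bumps P1's slot → (1, 2)
invoked at 7, op4 merges VC(op3)=(1, 2) and bumps P1's slot → (1, 3)
invoked at 10, op6 merges VC(op4)=(1, 3) and bumps P1's slot → (1, 4)
target: VC(op4) = (1, 3)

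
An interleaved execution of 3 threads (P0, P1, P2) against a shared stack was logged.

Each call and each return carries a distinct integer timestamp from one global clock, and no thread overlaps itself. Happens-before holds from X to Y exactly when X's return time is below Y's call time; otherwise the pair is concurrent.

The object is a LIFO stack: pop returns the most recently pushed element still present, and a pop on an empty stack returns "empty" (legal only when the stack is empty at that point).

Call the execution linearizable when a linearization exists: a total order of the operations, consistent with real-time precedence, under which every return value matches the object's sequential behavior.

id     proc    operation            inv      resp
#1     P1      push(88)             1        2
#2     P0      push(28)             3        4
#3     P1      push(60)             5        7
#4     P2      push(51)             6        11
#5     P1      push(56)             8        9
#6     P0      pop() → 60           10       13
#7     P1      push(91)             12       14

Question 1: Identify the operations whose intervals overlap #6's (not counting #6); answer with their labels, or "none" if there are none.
Answer: #4, #7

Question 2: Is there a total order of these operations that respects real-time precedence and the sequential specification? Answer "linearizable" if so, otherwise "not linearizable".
not linearizable

through event 12 a valid linearization exists; event 13 (#6 responding at time 13) ends that
no legal order exists: 4 real-time-consistent candidates over 6 completed stack operations, all rejected
completion choices over the 1 pending operation (#7) were checked; none helps
one such order, #1, #2, #3, #4, #5, #6 (pending dropped), breaks at step 6 where #6 pop() → 60 is illegal
one such order, #1, #2, #3, #5, #4, #6 (pending dropped), breaks at step 6 where #6 pop() → 60 is illegal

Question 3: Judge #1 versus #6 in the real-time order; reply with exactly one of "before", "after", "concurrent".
Answer: before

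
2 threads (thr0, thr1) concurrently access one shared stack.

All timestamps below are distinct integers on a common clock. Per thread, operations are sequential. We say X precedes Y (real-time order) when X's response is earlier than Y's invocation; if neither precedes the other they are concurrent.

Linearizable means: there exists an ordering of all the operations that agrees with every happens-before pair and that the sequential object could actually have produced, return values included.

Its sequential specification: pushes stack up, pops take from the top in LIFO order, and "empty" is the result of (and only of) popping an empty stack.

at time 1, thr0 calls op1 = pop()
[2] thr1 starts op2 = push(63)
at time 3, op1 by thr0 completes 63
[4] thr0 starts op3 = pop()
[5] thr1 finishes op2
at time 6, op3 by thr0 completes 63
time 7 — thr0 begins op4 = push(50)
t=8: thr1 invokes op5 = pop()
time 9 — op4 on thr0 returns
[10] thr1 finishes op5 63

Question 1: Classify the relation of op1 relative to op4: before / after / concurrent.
Answer: before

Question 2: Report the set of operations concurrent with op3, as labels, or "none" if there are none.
Answer: op2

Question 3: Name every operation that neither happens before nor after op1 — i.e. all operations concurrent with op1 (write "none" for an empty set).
Answer: op2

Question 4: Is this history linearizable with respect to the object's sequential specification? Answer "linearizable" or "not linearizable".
not linearizable

prefix check: 1..5 passes, 1..6 fails once op3's time-6 response joins
real-time-consistent orders of the 3 completed operations: 3 — all fail the stack replay
one such order, op1, op2, op3, breaks at step 1 where op1 pop() → 63 is illegal
one such order, op1, op3, op2, breaks at step 1 where op1 pop() → 63 is illegal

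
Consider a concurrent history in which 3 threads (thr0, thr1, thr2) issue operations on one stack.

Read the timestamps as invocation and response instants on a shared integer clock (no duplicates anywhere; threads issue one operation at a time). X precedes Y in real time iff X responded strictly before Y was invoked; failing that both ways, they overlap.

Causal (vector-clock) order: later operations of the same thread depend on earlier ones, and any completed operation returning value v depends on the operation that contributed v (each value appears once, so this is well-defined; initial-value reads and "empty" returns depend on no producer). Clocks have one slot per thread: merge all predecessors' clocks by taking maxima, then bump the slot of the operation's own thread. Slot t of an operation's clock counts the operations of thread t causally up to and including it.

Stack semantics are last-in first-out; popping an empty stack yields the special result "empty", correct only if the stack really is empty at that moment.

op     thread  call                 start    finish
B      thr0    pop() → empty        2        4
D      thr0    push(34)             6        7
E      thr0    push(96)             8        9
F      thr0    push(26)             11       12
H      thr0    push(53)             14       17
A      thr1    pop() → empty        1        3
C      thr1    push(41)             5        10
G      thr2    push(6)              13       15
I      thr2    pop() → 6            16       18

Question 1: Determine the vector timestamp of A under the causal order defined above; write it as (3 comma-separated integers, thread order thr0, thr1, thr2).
G (invocation 13): nothing precedes it; thr2's component alone gives (0, 0, 1)
A (invocation 1): nothing precedes it; thr1's component alone gives (0, 1, 0)
B (invocation 2): nothing precedes it; thr0's component alone gives (1, 0, 0)
VC(I, invoked at 16): max of VC(G)=(0, 0, 1), then +1 on thread thr2 → (0, 0, 2)
VC(C, invoked at 5): max of VC(A)=(0, 1, 0), then +1 on thread thr1 → (0, 2, 0)
VC(D, invoked at 6): max of VC(B)=(1, 0, 0), then +1 on thread thr0 → (2, 0, 0)
VC(E, invoked at 8): max of VC(D)=(2, 0, 0), then +1 on thread thr0 → (3, 0, 0)
VC(F, invoked at 11): max of VC(E)=(3, 0, 0), then +1 on thread thr0 → (4, 0, 0)
VC(H, invoked at 14): max of VC(F)=(4, 0, 0), then +1 on thread thr0 → (5, 0, 0)
target: VC(A) = (0, 1, 0)

(0, 1, 0)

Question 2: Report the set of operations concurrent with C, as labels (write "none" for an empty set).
concurrent with C ([5,10]): every op whose interval crosses 5..10
A [1,3]: before
B [2,4]: before
D [6,7]: concurrent
E [8,9]: concurrent
F [11,12]: after
G [13,15]: after
H [14,17]: after
I [16,18]: after

D, E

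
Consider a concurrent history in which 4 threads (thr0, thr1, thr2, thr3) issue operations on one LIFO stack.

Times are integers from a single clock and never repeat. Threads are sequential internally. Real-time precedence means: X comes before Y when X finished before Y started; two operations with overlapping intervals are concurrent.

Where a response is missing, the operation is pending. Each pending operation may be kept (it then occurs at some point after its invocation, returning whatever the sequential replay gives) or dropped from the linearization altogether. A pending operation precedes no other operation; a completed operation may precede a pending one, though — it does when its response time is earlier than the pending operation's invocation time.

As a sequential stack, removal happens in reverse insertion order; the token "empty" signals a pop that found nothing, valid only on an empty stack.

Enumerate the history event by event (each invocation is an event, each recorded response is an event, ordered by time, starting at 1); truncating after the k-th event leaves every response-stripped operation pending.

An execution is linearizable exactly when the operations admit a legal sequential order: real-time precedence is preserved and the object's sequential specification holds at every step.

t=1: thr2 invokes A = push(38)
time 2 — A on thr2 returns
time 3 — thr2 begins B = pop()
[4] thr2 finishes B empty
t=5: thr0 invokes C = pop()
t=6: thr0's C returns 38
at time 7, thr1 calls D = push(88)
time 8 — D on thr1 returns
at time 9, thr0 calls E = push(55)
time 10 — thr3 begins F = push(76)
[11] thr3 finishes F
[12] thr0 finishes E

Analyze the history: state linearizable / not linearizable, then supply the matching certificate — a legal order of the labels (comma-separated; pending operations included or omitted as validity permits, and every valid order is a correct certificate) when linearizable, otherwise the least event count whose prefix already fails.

not linearizable — minimal violating prefix: 4 events

events 1..3 are fine; event 4 — the response of B at time 4 — makes the prefix non-linearizable
the sole real-time-consistent order of 2 completed operations fails the LIFO stack replay
e.g. A, B: illegal at step 2, since B pop() → empty cannot apply there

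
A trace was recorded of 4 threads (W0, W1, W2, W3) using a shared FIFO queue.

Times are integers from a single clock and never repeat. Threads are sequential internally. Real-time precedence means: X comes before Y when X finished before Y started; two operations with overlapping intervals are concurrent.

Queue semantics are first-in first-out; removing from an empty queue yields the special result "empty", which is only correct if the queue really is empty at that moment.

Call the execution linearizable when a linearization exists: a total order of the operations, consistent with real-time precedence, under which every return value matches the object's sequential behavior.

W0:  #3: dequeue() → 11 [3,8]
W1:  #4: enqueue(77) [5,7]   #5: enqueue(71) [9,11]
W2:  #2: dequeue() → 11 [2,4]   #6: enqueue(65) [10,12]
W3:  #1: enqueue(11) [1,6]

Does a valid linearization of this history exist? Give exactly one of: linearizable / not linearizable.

not linearizable

cut after 7 events: linearizable; cut after 8 events (#3 responds, time 8): not linearizable
all 12 real-time-respecting orders fail — 4 completed FIFO queue operations, no legal replay
take #1, #2, #3, #4: step 3 already fails, because #3 dequeue() → 11 cannot occur there
take #1, #2, #4, #3: step 4 already fails, because #3 dequeue() → 11 cannot occur there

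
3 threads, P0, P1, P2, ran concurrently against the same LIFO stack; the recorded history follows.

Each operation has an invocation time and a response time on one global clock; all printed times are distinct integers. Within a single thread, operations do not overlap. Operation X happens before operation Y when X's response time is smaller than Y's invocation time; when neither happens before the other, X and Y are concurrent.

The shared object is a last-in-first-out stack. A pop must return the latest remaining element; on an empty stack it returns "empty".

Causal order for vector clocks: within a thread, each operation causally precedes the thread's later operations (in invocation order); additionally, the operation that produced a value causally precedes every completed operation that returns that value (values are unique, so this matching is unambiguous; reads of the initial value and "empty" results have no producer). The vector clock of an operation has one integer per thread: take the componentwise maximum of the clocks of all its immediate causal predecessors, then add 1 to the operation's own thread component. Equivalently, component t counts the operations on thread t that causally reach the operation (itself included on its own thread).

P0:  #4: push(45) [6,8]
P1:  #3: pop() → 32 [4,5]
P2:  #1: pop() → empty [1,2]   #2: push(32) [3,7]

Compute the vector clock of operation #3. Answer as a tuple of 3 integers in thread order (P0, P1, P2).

root op #1, invoked 1: fresh clock plus P2's own tick → (0, 0, 1)
root op #4, invoked 6: fresh clock plus P0's own tick → (1, 0, 0)
merge at #2 (invoked 3): VC(#1)=(0, 0, 1), own-thread bump on P2 → (0, 0, 2)
merge at #3 (invoked 4): VC(#2)=(0, 0, 2), own-thread bump on P1 → (0, 1, 2)
target: VC(#3) = (0, 1, 2)

(0, 1, 2)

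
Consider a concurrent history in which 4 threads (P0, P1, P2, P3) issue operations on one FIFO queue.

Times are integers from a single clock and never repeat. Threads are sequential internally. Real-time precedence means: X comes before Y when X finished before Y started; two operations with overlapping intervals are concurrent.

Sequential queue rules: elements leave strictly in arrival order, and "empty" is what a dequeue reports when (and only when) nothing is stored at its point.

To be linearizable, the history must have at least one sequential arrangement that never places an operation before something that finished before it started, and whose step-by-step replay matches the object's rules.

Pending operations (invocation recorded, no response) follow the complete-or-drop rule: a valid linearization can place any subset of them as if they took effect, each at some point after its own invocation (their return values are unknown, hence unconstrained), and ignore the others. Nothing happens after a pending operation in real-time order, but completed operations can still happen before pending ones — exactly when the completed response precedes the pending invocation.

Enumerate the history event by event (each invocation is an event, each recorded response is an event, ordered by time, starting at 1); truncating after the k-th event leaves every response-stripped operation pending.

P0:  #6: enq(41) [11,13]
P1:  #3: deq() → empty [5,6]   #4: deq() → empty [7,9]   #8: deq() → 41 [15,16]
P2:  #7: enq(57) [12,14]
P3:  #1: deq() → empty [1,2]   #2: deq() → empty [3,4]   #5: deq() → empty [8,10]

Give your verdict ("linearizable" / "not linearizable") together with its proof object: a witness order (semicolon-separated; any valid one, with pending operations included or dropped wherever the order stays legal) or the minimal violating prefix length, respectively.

after step 1 (#1 deq() → empty): queue <>
after step 2 (#2 deq() → empty): queue <>
after step 3 (#3 deq() → empty): queue <>
after step 4 (#4 deq() → empty): queue <>
after step 5 (#5 deq() → empty): queue <>
after step 6 (#6 enq(41)): queue <41>
after step 7 (#7 enq(57)): queue <41,57>
after step 8 (#8 deq() → 41): queue <57>

linearizable — witness: #1; #2; #3; #4; #5; #6; #7; #8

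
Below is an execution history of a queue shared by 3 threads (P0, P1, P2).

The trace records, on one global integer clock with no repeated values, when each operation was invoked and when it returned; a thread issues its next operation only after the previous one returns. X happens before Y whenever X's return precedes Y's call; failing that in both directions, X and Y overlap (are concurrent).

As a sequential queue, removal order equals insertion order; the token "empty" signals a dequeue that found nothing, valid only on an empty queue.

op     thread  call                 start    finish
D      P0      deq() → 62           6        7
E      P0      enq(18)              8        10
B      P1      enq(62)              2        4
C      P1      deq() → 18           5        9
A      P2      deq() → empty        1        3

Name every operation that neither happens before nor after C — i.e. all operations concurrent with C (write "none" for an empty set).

C spans [5,9]; an op avoiding the whole window 5..9 is ordered, any other is concurrent
A [1,3]: before
B [2,4]: before
D [6,7]: concurrent
E [8,10]: concurrent

D, E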